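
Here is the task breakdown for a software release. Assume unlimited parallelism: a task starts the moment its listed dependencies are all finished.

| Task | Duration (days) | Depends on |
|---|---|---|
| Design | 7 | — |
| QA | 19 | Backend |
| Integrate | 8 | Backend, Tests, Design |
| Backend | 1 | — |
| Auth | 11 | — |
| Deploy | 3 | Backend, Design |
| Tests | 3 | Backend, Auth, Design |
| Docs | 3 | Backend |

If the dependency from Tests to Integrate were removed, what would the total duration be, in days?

Original critical path: Auth→Tests→Integrate = 11+3+8 = 22 ⇒ 22 days.
Without Tests→Integrate, Integrate's earliest start moves from 14 to 7.
After: Backend→QA = 1+19 = 20 → 20 days.

20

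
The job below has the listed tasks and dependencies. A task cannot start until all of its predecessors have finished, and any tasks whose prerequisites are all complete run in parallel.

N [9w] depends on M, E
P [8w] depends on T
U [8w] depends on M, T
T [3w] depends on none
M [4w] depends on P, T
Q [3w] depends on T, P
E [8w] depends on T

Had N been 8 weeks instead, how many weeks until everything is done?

23

Baseline: T→P→M→N = 3+8+4+9 = 24 → 24 weeks.
N lies on that path, so at 8 weeks the path becomes 23 weeks.
Now T→P→M→U = 3+8+4+8 = 23 is longest, so the finish becomes 23 weeks.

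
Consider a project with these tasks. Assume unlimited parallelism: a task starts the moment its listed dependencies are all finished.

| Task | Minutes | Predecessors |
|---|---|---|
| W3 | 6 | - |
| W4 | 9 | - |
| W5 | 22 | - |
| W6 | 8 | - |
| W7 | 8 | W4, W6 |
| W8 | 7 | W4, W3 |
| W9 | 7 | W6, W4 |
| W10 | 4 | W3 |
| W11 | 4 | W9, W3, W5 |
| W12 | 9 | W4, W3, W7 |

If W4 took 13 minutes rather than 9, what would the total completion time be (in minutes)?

Actual critical path: W4→W7→W12 = 9+8+9 = 26 ⇒ 26 minutes.
W4 lies on that path, so at 13 minutes the path becomes 30 minutes.
That remains the longest chain; total 30 minutes.

30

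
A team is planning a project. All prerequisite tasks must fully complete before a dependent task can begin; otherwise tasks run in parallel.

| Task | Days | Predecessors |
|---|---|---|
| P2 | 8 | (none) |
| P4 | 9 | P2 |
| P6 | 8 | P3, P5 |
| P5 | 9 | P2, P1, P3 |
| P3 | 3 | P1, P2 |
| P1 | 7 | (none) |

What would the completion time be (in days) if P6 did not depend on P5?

20

Original critical path: P2→P3→P5→P6 = 8+3+9+8 = 28 ⇒ 28 days.
Without P5→P6, P6's earliest start moves from 20 to 11.
New critical path: P2→P3→P5 = 8+3+9 = 20 ⇒ 20 days.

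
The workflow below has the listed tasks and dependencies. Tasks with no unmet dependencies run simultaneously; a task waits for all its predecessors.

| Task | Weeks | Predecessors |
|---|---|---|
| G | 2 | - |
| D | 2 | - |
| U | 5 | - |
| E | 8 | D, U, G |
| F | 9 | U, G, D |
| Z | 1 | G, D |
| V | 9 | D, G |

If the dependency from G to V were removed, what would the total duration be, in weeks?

Original critical path: U→F = 5+9 = 14 ⇒ 14 weeks.
Dropping G→V doesn't change V's earliest start (2); another predecessor still binds.
The longest chain is now U→F = 5+9 = 14, so the project takes 14 weeks.

14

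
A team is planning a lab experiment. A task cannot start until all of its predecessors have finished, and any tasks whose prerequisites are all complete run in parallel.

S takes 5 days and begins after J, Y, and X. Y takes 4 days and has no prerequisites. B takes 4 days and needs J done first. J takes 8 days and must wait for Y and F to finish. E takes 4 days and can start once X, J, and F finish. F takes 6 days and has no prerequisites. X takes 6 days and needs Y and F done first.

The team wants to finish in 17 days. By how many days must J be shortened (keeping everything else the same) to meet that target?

2

Current finish: 19 days; target: 17.
J is on every critical path, so each day cut from J cuts the finish by one (this holds down to a finish of 17).
Need 19 − 17 = 2 days off J → J becomes 6 days, finish becomes 17.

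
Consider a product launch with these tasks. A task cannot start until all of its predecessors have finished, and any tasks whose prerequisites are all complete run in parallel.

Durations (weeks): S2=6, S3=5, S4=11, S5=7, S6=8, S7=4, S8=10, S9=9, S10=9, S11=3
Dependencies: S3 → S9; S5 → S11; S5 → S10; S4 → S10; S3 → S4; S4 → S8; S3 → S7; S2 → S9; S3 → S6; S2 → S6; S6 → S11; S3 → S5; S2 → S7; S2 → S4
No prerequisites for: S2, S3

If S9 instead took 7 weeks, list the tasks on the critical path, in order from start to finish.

Baseline: S2→S4→S8 = 6+11+10 = 27 → 27 weeks.
The longest path through S9 is only 15 weeks, so S9 has float 12.
The critical path is still S2→S4→S8; finish is now 27 weeks.

S2, S4, S8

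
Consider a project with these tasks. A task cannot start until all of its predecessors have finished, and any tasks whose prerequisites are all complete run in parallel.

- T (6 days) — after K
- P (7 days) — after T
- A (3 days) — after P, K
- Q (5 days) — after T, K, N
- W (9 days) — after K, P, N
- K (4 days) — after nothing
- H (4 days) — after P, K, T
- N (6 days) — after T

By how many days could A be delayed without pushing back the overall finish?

The longest chain is K→T→P→W = 4+6+7+9 = 26; overall finish 26 days.
The longest chain containing A totals 20 days.
Float = 26 − 20 = 6.

6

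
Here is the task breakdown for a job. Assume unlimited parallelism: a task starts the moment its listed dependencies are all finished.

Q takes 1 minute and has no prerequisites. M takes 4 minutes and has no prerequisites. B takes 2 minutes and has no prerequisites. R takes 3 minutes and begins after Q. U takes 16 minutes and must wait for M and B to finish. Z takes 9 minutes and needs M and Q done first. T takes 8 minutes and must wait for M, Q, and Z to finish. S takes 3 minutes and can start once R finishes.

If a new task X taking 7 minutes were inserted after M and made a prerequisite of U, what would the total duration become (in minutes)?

Originally the job takes 21 minutes.
With X inserted, U now waits for max(M, B, X).
New critical path: M→X→U = 4+7+16 = 27 ⇒ 27 minutes.

27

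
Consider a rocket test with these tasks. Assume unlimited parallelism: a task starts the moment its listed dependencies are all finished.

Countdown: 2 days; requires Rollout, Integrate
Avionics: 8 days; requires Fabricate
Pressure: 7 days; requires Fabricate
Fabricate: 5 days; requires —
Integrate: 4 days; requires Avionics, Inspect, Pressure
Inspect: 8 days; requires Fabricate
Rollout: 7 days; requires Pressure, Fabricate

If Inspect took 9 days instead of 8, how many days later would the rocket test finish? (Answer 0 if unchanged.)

The binding path is Fabricate→Pressure→Rollout→Countdown = 5+7+7+2 = 21; finish at 21 days.
Inspect is off the critical path — its longest chain is 19 days, giving 2 of slack.
No other chain overtakes it, so the finish is 21 days.
Change in finish: 21 − 21 = +0 days.

0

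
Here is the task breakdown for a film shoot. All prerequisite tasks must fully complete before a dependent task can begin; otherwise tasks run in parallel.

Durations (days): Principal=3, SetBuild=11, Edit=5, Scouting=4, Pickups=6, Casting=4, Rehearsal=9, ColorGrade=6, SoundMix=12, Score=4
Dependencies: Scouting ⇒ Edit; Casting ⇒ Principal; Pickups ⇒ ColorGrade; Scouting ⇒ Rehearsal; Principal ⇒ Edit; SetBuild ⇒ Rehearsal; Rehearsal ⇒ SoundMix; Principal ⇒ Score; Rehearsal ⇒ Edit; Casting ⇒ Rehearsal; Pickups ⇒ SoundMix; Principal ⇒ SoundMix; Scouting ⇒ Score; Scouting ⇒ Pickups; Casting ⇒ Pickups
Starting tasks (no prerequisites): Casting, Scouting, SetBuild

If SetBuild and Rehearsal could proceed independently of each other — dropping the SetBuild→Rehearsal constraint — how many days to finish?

With the dependency in place, SetBuild→Rehearsal→SoundMix = 11+9+12 = 32 sets the finish at 32 days.
Without SetBuild→Rehearsal, Rehearsal's earliest start moves from 11 to 4.
After: Casting→Rehearsal→SoundMix = 4+9+12 = 25 → 25 days.

25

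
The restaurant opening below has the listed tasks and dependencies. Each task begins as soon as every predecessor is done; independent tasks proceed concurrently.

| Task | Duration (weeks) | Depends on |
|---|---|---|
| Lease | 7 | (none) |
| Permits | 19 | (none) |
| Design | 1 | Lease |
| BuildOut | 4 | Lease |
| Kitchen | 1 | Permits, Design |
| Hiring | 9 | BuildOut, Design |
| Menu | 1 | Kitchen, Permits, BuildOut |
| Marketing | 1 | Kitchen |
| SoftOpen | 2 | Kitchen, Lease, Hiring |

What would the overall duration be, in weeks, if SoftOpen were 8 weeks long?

Critical path before the change: Lease→BuildOut→Hiring→SoftOpen = 7+4+9+2 = 22 giving 22 weeks.
SoftOpen is on the critical path; changing it to 8 makes that path 28 weeks.
No other chain overtakes it, so the finish is 28 weeks.

28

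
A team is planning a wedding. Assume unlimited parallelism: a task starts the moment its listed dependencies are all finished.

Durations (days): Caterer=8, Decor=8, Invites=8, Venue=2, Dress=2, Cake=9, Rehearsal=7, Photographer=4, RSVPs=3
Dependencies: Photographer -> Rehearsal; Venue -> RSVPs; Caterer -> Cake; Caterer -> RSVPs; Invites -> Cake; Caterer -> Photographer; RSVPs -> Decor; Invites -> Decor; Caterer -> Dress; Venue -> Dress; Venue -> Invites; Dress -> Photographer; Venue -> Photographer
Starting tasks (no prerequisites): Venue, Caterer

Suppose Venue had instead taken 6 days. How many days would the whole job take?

23

As given, the longest chain is Caterer→Dress→Photographer→Rehearsal = 8+2+4+7 = 21, so the finish is 21 days.
The longest path through Venue is only 19 days, so Venue has float 2.
Now Venue→Invites→Cake = 6+8+9 = 23 is longest, so the finish becomes 23 days.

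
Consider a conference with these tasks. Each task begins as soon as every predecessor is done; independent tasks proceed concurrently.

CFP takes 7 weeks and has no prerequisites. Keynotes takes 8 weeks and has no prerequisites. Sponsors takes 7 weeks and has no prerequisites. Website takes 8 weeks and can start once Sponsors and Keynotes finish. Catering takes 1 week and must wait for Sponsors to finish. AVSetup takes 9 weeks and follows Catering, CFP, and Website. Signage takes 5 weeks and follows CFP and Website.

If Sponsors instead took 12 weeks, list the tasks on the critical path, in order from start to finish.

Sponsors, Website, AVSetup

As given, the longest chain is Keynotes→Website→AVSetup = 8+8+9 = 25, so the finish is 25 weeks.
Sponsors is off the critical path — its longest chain is 24 weeks, giving 1 of slack.
Now Sponsors→Website→AVSetup = 12+8+9 = 29 is longest, so the finish becomes 29 weeks.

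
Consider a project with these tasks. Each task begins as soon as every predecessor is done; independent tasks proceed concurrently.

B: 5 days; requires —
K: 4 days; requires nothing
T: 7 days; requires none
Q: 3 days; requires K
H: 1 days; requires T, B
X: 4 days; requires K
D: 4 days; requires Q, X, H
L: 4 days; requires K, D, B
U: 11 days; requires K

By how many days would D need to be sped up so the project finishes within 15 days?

1

Current finish: 16 days; target: 15.
D is on every critical path, so each day cut from D cuts the finish by one (this holds down to a finish of 15).
Need 16 − 15 = 1 day off D → D becomes 3 days, finish becomes 15.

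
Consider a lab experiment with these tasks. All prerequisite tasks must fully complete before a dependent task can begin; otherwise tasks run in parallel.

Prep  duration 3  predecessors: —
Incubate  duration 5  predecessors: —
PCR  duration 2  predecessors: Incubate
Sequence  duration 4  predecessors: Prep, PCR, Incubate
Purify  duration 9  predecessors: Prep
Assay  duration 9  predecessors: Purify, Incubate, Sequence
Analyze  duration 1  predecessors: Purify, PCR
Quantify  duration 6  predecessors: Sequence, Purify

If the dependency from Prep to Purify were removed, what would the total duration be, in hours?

With the dependency in place, Prep→Purify→Assay = 3+9+9 = 21 sets the finish at 21 hours.
Without Prep→Purify, Purify's earliest start moves from 3 to 0.
New critical path: Incubate→PCR→Sequence→Assay = 5+2+4+9 = 20 ⇒ 20 hours.

20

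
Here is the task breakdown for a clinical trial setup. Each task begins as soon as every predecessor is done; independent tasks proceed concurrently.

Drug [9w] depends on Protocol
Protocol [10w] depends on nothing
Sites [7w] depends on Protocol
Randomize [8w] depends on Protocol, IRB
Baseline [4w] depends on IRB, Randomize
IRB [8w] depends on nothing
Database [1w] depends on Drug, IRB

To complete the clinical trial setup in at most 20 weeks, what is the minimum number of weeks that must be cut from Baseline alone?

2

Current finish: 22 weeks; target: 20.
Baseline is on every critical path, so each week cut from Baseline cuts the finish by one (this holds down to a finish of 20).
Need 22 − 20 = 2 weeks off Baseline → Baseline becomes 2 weeks, finish becomes 20.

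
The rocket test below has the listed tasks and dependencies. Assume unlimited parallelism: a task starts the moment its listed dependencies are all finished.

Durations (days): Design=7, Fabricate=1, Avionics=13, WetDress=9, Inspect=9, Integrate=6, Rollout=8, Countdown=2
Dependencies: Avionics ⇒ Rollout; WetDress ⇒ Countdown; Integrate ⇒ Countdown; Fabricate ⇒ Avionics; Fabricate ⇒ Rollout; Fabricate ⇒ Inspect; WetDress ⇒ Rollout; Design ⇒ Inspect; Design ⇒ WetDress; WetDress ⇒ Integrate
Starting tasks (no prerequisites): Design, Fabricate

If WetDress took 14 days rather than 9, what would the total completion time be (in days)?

Baseline: Design→WetDress→Integrate→Countdown = 7+9+6+2 = 24 → 24 days.
WetDress lies on that path, so at 14 days the path becomes 29 days.
The critical path is still Design→WetDress→Integrate→Countdown; finish is now 29 days.

29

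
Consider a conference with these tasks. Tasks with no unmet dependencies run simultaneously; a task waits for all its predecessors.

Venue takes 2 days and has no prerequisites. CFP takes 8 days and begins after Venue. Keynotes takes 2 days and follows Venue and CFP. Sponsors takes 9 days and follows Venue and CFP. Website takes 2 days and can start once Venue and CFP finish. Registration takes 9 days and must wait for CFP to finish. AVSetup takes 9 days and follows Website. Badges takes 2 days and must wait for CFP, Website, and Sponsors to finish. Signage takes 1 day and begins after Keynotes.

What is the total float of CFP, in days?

The longest chain is Venue→CFP→Sponsors→Badges = 2+8+9+2 = 21; overall finish 21 days.
CFP finishes as early as 10 and must finish by 10.
So CFP can slip 10 − 10 = 0 days.

0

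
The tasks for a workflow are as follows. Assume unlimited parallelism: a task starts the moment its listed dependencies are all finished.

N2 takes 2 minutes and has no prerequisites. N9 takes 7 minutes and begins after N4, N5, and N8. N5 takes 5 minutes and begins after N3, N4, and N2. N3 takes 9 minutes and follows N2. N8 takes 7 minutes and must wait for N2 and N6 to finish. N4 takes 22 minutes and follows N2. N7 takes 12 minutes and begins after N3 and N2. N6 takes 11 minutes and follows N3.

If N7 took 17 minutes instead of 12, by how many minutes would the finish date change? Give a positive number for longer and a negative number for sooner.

Actual critical path: N2→N3→N6→N8→N9 = 2+9+11+7+7 = 36 ⇒ 36 minutes.
N7 is off the critical path — its longest chain is 23 minutes, giving 13 of slack.
The critical path is still N2→N3→N6→N8→N9; finish is now 36 minutes.
Change in finish: 36 − 36 = +0 minutes.

0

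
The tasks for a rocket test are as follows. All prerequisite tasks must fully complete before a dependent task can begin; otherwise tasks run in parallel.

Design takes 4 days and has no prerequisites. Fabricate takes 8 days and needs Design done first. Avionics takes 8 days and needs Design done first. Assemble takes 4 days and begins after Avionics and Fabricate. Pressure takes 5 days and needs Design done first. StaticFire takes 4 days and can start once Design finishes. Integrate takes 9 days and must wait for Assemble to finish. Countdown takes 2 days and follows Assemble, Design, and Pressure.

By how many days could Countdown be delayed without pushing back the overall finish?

7

Critical path: Design→Fabricate→Assemble→Integrate = 4+8+4+9 = 25, so the finish is 25 days.
The longest chain containing Countdown totals 18 days.
Slack of Countdown = 23 − 16 = 7 days.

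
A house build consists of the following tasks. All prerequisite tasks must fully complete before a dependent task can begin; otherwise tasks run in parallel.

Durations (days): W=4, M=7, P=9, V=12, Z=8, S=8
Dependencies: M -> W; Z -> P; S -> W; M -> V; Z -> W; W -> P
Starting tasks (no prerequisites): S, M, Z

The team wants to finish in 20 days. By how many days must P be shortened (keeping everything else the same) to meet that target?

Current finish: 21 days; target: 20.
P is on every critical path, so each day cut from P cuts the finish by one (this holds down to a finish of 19).
Need 21 − 20 = 1 day off P → P becomes 8 days, finish becomes 20.

1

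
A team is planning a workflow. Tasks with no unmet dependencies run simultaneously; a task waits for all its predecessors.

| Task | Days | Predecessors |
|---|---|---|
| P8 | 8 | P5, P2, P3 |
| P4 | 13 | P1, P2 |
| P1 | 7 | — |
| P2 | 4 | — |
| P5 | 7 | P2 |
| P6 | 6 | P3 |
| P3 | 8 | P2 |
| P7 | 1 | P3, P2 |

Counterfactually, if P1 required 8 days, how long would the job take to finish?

21

Critical path before the change: P1→P4 = 7+13 = 20 giving 20 days.
Since P1 is critical, the +1 change carries straight to that chain (now 21 days).
No other chain overtakes it, so the finish is 21 days.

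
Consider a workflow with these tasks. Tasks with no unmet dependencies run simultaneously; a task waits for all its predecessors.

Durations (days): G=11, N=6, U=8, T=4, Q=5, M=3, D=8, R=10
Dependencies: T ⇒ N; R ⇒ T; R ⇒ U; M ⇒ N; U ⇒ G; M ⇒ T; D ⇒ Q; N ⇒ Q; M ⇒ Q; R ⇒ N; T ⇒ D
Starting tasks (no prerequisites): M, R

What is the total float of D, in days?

R→U→G = 10+8+11 = 29 sets the makespan at 29 days.
D finishes as early as 22 and must finish by 24.
So D can slip 24 − 22 = 2 days.

2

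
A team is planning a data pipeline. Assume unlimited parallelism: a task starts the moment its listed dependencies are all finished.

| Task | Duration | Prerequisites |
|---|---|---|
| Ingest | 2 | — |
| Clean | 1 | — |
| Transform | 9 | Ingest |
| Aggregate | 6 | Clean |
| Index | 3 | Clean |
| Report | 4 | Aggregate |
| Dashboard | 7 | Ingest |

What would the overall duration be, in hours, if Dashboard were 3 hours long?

11

Actual critical path: Ingest→Transform = 2+9 = 11 ⇒ 11 hours.
Dashboard has 2 hours of float (longest path through it is 9).
No other chain overtakes it, so the finish is 11 hours.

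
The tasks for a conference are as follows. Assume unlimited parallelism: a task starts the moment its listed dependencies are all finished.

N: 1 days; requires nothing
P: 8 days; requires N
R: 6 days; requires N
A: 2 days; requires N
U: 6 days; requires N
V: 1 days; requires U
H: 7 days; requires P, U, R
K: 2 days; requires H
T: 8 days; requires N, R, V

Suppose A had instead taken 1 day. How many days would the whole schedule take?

Critical path before the change: N→P→H→K = 1+8+7+2 = 18 giving 18 days.
A has 15 days of float (longest path through it is 3).
No other chain overtakes it, so the finish is 18 days.

18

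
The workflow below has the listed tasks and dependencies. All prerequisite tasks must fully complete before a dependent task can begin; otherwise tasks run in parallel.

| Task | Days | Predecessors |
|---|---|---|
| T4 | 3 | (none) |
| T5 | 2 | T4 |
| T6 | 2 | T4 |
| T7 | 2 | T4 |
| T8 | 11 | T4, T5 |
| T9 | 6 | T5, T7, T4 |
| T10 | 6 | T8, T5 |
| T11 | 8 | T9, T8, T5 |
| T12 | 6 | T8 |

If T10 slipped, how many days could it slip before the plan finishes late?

The longest chain is T4→T5→T8→T11 = 3+2+11+8 = 24; overall finish 24 days.
T10 finishes as early as 22 and must finish by 24.
Float = 24 − 22 = 2.

2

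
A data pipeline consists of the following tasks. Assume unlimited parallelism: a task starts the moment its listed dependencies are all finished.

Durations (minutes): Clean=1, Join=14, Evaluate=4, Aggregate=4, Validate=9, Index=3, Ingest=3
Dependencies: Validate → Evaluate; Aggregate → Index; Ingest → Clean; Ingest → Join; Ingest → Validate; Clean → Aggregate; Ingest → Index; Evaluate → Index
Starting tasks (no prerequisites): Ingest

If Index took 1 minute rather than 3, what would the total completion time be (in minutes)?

17

Actual critical path: Ingest→Validate→Evaluate→Index = 3+9+4+3 = 19 ⇒ 19 minutes.
Index lies on that path, so at 1 minute the path becomes 17 minutes.
The critical path is still Ingest→Validate→Evaluate→Index; finish is now 17 minutes.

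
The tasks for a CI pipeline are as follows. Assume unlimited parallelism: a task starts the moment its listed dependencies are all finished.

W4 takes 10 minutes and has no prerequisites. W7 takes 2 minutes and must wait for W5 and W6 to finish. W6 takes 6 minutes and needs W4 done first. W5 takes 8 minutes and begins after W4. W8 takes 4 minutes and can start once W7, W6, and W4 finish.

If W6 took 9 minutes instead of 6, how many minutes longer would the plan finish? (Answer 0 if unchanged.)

1

Actual critical path: W4→W5→W7→W8 = 10+8+2+4 = 24 ⇒ 24 minutes.
W6 has 2 minutes of float (longest path through it is 22).
New critical path: W4→W6→W7→W8 = 10+9+2+4 = 25 ⇒ 25 minutes.
Change in finish: 25 − 24 = +1 minutes.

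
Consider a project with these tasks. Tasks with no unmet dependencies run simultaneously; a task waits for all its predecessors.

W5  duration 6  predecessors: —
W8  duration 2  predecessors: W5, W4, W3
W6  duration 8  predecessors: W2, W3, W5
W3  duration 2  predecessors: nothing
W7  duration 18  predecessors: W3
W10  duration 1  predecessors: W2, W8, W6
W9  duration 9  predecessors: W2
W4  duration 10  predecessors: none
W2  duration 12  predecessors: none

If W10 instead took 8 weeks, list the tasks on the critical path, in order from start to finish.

Critical path before the change: W2→W6→W10 = 12+8+1 = 21 giving 21 weeks.
W10 lies on that path, so at 8 weeks the path becomes 28 weeks.
The critical path is still W2→W6→W10; finish is now 28 weeks.

W2, W6, W10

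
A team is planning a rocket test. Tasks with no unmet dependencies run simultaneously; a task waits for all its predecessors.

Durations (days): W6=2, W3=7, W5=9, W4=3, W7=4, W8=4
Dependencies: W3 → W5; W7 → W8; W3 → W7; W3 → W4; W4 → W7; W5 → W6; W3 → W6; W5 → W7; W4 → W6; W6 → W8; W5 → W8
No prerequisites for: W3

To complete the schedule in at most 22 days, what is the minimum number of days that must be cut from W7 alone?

2

Current finish: 24 days; target: 22.
W7 is on every critical path, so each day cut from W7 cuts the finish by one (this holds down to a finish of 22).
Need 24 − 22 = 2 days off W7 → W7 becomes 2 days, finish becomes 22.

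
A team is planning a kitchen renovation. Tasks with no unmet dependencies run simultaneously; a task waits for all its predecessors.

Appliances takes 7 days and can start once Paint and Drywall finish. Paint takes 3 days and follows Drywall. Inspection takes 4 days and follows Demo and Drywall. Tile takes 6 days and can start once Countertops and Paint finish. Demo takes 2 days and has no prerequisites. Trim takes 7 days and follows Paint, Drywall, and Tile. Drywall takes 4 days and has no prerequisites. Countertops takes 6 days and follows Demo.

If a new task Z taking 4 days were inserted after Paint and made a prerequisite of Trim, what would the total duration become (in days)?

Originally the schedule takes 21 days.
With Z inserted, Trim now waits for max(Paint, Drywall, Tile, Z).
New critical path: Demo→Countertops→Tile→Trim = 2+6+6+7 = 21 ⇒ 21 days.

21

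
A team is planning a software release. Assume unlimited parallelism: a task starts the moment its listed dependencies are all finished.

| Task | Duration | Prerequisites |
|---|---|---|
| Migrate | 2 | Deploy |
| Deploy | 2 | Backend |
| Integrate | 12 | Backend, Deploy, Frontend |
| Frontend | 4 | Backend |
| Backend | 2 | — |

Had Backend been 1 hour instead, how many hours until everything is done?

17

Actual critical path: Backend→Frontend→Integrate = 2+4+12 = 18 ⇒ 18 hours.
Backend is on the critical path; changing it to 1 makes that path 17 hours.
The critical path is still Backend→Frontend→Integrate; finish is now 17 hours.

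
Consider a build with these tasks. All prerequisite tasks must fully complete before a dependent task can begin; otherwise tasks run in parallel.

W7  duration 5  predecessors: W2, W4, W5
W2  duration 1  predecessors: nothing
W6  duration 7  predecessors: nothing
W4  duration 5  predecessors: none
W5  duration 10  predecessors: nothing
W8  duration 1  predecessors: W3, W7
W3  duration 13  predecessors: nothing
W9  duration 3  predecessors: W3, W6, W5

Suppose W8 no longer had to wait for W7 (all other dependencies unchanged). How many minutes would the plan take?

Before: longest chain W3→W9 = 13+3 = 16, finish 16.
Without W7→W8, W8's earliest start moves from 15 to 13.
The longest chain is now W3→W9 = 13+3 = 16, so the plan takes 16 minutes.

16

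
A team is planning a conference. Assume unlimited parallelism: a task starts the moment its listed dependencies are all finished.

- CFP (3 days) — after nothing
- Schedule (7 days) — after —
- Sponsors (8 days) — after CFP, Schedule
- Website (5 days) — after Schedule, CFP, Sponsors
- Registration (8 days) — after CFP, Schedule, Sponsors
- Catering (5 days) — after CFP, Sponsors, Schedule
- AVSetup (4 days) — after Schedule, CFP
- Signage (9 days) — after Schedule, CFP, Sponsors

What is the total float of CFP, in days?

Schedule→Sponsors→Signage = 7+8+9 = 24 sets the makespan at 24 days.
CFP finishes as early as 3 and must finish by 7.
Float = 24 − 20 = 4.

4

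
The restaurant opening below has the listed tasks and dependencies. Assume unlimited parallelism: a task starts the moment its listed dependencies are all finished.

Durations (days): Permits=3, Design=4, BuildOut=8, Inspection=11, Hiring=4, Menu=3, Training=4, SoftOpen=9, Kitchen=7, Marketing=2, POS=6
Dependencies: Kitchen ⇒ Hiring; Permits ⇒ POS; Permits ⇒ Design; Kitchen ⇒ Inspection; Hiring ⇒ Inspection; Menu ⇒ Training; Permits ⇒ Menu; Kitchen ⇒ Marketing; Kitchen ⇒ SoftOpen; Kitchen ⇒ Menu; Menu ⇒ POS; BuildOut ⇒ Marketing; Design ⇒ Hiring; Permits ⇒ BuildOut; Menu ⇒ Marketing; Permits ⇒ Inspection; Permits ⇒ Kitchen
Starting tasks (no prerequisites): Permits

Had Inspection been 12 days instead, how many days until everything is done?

26

Actual critical path: Permits→Kitchen→Hiring→Inspection = 3+7+4+11 = 25 ⇒ 25 days.
Inspection is on the critical path; changing it to 12 makes that path 26 days.
No other chain overtakes it, so the finish is 26 days.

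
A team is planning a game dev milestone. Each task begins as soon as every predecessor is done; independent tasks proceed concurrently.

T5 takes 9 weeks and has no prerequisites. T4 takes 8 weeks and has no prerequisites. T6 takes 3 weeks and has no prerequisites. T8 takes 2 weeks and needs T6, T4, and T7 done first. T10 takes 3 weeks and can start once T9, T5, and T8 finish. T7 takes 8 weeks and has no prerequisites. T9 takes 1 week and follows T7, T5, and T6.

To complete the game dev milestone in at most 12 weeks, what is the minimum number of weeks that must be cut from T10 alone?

1

Current finish: 13 weeks; target: 12.
T10 is on every critical path, so each week cut from T10 cuts the finish by one (this holds down to a finish of 11).
Need 13 − 12 = 1 week off T10 → T10 becomes 2 weeks, finish becomes 12.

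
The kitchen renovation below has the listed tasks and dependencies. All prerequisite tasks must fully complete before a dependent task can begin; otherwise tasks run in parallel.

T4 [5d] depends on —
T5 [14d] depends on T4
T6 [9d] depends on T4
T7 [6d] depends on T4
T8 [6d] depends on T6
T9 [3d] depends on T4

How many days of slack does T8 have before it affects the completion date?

T4→T6→T8 = 5+9+6 = 20 sets the makespan at 20 days.
T8 finishes as early as 20 and must finish by 20.
So T8 can slip 20 − 20 = 0 days.

0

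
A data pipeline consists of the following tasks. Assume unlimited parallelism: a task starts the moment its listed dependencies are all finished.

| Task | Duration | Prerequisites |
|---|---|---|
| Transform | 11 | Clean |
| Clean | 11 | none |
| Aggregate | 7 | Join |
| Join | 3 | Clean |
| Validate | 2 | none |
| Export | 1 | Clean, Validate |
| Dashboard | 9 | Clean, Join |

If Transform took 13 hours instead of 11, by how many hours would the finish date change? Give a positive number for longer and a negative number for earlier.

Actual critical path: Clean→Join→Dashboard = 11+3+9 = 23 ⇒ 23 hours.
The longest path through Transform is only 22 hours, so Transform has float 1.
New critical path: Clean→Transform = 11+13 = 24 ⇒ 24 hours.
Change in finish: 24 − 23 = +1 hours.

1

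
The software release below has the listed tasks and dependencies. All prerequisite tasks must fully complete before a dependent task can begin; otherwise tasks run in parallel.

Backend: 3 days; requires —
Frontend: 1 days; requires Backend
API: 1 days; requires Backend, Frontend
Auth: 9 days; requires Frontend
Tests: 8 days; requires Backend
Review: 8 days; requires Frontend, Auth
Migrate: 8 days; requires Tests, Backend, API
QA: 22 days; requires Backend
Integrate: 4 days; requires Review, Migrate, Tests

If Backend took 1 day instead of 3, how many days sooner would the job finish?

2

Actual critical path: Backend→Frontend→Auth→Review→Integrate = 3+1+9+8+4 = 25 ⇒ 25 days.
Backend is on the critical path; changing it to 1 makes that path 23 days.
No other chain overtakes it, so the finish is 23 days.
Change in finish: 23 − 25 = -2 days.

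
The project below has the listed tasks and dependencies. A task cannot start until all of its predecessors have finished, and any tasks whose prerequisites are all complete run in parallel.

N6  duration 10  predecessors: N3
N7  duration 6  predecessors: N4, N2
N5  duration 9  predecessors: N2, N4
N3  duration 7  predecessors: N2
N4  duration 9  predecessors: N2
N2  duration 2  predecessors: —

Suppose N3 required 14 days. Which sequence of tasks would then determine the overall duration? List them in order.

Actual critical path: N2→N4→N5 = 2+9+9 = 20 ⇒ 20 days.
N3 is off the critical path — its longest chain is 19 days, giving 1 of slack.
Now N2→N3→N6 = 2+14+10 = 26 is longest, so the finish becomes 26 days.

N2, N3, N6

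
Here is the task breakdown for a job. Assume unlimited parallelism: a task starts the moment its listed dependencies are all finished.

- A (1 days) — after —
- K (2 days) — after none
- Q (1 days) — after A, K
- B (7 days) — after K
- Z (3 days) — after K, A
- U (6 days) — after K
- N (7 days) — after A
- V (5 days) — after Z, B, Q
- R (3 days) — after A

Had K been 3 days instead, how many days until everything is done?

Actual critical path: K→B→V = 2+7+5 = 14 ⇒ 14 days.
K lies on that path, so at 3 days the path becomes 15 days.
The critical path is still K→B→V; finish is now 15 days.

15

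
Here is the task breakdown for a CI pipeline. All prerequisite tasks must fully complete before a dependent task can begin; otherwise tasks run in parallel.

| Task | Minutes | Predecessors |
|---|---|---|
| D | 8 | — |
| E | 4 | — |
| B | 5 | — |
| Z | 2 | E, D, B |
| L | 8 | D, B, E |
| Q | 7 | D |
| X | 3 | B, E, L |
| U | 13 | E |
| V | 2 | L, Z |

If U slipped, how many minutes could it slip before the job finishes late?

2

The longest chain is D→L→X = 8+8+3 = 19; overall finish 19 minutes.
The longest chain containing U totals 17 minutes.
Float = 19 − 17 = 2.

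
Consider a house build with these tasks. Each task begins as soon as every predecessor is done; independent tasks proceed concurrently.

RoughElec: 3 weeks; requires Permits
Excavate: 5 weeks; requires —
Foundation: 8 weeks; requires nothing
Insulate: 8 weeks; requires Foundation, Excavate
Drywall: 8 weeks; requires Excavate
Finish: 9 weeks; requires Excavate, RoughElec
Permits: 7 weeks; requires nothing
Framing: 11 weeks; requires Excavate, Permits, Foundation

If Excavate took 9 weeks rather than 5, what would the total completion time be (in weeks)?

20

The binding path is Permits→RoughElec→Finish = 7+3+9 = 19; finish at 19 weeks.
Excavate is off the critical path — its longest chain is 16 weeks, giving 3 of slack.
The binding chain switches to Excavate→Framing = 9+11 = 20; finish 20 weeks.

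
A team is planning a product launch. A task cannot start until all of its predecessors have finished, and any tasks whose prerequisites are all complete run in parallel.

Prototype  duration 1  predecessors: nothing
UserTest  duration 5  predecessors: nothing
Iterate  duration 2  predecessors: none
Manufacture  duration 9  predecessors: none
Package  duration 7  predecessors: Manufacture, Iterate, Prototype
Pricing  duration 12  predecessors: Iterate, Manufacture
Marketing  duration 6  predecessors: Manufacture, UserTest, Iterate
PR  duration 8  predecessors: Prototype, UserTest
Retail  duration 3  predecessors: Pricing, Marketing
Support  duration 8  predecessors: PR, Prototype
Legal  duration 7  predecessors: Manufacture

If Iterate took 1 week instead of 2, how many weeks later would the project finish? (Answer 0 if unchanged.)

As given, the longest chain is Manufacture→Pricing→Retail = 9+12+3 = 24, so the finish is 24 weeks.
Iterate is off the critical path — its longest chain is 17 weeks, giving 7 of slack.
The critical path is still Manufacture→Pricing→Retail; finish is now 24 weeks.
Change in finish: 24 − 24 = +0 weeks.

0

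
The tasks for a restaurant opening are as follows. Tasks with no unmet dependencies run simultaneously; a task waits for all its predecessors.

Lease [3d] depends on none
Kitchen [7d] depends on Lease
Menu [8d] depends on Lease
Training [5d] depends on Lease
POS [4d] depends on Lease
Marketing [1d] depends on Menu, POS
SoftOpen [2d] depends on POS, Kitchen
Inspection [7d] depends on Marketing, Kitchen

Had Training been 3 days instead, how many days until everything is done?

19

Critical path before the change: Lease→Menu→Marketing→Inspection = 3+8+1+7 = 19 giving 19 days.
Training is off the critical path — its longest chain is 8 days, giving 11 of slack.
That remains the longest chain; total 19 days.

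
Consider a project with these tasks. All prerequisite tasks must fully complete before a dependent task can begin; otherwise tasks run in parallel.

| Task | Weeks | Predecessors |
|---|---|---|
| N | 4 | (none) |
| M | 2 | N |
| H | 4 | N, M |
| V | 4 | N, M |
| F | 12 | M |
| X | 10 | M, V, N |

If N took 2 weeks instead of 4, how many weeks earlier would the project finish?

Critical path before the change: N→M→V→X = 4+2+4+10 = 20 giving 20 weeks.
Since N is critical, the -2 change carries straight to that chain (now 18 weeks).
The critical path is still N→M→V→X; finish is now 18 weeks.
Change in finish: 18 − 20 = -2 weeks.

2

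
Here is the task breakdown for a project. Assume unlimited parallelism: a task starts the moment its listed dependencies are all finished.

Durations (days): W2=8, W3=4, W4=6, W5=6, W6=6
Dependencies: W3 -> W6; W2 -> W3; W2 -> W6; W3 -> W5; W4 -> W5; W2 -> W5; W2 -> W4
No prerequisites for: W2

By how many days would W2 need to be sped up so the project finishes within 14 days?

6

Current finish: 20 days; target: 14.
W2 is on every critical path, so each day cut from W2 cuts the finish by one (this holds down to a finish of 13).
Need 20 − 14 = 6 days off W2 → W2 becomes 2 days, finish becomes 14.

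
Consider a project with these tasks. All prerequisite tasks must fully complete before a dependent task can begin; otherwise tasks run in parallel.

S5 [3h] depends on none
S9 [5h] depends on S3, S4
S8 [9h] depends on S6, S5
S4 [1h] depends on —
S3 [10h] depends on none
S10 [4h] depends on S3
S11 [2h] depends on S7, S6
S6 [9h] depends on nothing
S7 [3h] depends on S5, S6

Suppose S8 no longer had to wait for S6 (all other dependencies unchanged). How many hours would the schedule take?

15

Original critical path: S6→S8 = 9+9 = 18 ⇒ 18 hours.
Without S6→S8, S8's earliest start moves from 9 to 3.
New critical path: S3→S9 = 10+5 = 15 ⇒ 15 hours.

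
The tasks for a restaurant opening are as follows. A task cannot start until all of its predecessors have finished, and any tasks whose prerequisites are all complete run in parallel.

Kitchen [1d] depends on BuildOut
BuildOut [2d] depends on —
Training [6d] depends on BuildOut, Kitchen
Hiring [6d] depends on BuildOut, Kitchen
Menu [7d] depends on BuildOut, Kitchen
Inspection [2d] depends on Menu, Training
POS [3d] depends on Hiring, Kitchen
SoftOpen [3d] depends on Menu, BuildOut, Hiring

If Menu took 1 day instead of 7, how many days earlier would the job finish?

Actual critical path: BuildOut→Kitchen→Menu→SoftOpen = 2+1+7+3 = 13 ⇒ 13 days.
Menu is on the critical path; changing it to 1 makes that path 7 days.
New critical path: BuildOut→Kitchen→Hiring→POS = 2+1+6+3 = 12 ⇒ 12 days.
Change in finish: 12 − 13 = -1 days.

1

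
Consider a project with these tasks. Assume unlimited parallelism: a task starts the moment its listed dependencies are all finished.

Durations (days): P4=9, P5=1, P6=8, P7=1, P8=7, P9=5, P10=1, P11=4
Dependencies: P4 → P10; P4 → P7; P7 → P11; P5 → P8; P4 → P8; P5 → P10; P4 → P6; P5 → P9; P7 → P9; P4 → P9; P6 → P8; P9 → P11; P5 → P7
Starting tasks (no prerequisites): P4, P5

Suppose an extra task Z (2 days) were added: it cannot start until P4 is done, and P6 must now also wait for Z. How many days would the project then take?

26

Originally the project takes 24 days.
With Z inserted, P6 now waits for max(P4, Z).
New critical path: P4→Z→P6→P8 = 9+2+8+7 = 26 ⇒ 26 days.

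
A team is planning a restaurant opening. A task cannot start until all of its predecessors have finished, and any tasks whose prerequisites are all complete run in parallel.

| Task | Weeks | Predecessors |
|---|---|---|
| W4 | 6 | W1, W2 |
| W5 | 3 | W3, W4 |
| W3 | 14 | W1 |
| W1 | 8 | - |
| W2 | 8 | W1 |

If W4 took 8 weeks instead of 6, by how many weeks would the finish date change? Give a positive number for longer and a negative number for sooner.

2

Actual critical path: W1→W2→W4→W5 = 8+8+6+3 = 25 ⇒ 25 weeks.
W4 is on the critical path; changing it to 8 makes that path 27 weeks.
That remains the longest chain; total 27 weeks.
Change in finish: 27 − 25 = +2 weeks.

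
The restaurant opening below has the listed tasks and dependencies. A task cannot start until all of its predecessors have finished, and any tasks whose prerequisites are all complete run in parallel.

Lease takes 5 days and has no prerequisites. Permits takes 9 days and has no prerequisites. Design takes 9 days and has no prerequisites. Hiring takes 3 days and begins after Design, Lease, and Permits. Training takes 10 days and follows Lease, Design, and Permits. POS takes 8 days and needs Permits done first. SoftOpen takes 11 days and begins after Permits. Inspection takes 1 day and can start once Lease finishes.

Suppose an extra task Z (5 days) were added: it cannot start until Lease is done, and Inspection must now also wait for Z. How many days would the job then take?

Originally the job takes 20 days.
With Z inserted, Inspection now waits for max(Lease, Z).
New critical path: Permits→SoftOpen = 9+11 = 20 ⇒ 20 days.

20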